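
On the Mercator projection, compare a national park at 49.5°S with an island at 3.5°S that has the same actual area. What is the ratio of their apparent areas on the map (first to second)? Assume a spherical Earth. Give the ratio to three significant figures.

Mercator areal scale is sec²φ.
At 49.5°: sec²(49.5°) = 1/0.6494² = 2.371.
At 3.5°: sec²(3.5°) = 1/0.9981² = 1.004.
Ratio = 2.371/1.004 = cos²(3.5°)/cos²(49.5°) ≈ 2.36.

2.36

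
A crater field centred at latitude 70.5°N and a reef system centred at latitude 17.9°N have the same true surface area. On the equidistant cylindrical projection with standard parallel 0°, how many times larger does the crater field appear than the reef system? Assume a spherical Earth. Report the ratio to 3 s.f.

2.85

Plate carrée maps x = Rλ, y = Rφ. The meridian scale is h = 1 and the parallel scale is k = 1/cos φ = sec φ.
Areal scale at 70.5°: h·k = 1.000 × 2.996 = 2.996.
Areal scale at 17.9°: h·k = 1.000 × 1.051 = 1.051.
Ratio = 2.996/1.051 ≈ 2.85.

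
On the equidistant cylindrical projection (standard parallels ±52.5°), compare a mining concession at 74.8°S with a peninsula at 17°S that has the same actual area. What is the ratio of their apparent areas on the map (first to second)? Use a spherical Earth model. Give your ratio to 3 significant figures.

In the equirectangular projection with standard parallel φ₀ = 52.5° (x = Rλ cos φ₀, y = Rφ), meridians are true-scale (h = 1) and the parallel scale is k = cos φ₀ / cos φ.
Areal scale at 74.8°: h·k = 1.000 × 2.322 = 2.322.
Areal scale at 17°: h·k = 1.000 × 0.6366 = 0.6366.
Ratio = 2.322/0.6366 ≈ 3.65.

3.65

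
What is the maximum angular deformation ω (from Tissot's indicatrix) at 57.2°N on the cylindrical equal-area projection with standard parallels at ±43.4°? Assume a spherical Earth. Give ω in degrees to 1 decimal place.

33.2°

A cylindrical equal-area projection with standard parallel φ₀ has meridian scale h = cos φ / cos φ₀ and parallel scale k = cos φ₀ / cos φ (so areas are preserved, h·k = 1).
At 57.2°: h = 0.7456, k = 1.341; principal scales a = 1.341, b = 0.7456.
sin(ω/2) = (a − b)/(a + b) = 0.5957/2.087 = 0.2855, so ω = 2 arcsin(0.2855) ≈ 33.2°.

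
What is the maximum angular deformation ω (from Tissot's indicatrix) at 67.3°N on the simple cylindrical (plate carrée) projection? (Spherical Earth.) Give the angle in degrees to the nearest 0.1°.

52.6°

For the equirectangular projection with φ₀ = 0 (plate carrée), h = 1 along meridians and k = sec φ along parallels.
At 67.3°: h = 1.000, k = 2.591; principal scales a = 2.591, b = 1.000.
sin(ω/2) = (a − b)/(a + b) = 1.591/3.591 = 0.4431, so ω = 2 arcsin(0.4431) ≈ 52.6°.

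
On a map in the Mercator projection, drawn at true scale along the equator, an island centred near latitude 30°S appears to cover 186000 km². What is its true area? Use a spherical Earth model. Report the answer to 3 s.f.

For Mercator, h = k = sec φ (a conformal cylindrical projection has a single point scale, 1/cos φ).
Areal scale = k² = sec²φ = 1/cos²(30°) = 1/0.8660² = 1.333.
True area = apparent / (areal scale) = 186000 / 1.333 ≈ 140000 km².

140000 km²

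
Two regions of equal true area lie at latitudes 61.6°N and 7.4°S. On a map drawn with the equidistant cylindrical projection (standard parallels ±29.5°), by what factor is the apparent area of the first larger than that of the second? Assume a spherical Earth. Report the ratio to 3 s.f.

2.08

In the equirectangular projection with standard parallel φ₀ = 29.5° (x = Rλ cos φ₀, y = Rφ), meridians are true-scale (h = 1) and the parallel scale is k = cos φ₀ / cos φ.
Areal scale at 61.6°: h·k = 1.000 × 1.830 = 1.830.
Areal scale at 7.4°: h·k = 1.000 × 0.8777 = 0.8777.
Ratio = 1.830/0.8777 ≈ 2.08.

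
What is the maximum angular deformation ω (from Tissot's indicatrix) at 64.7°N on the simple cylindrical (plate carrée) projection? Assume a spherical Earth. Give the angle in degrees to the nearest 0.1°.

47.3°

Plate carrée maps x = Rλ, y = Rφ. The meridian scale is h = 1 and the parallel scale is k = 1/cos φ = sec φ.
At 64.7°: h = 1.000, k = 2.340; principal scales a = 2.340, b = 1.000.
sin(ω/2) = (a − b)/(a + b) = 1.340/3.340 = 0.4012, so ω = 2 arcsin(0.4012) ≈ 47.3°.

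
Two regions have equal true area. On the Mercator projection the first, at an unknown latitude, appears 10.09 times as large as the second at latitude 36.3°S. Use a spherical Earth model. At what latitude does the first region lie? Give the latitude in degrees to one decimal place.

75.3°

For equal true areas on Mercator, apparent areas scale as sec²φ, so the ratio is cos²φ₂ / cos²φ₁.
cos²φ₂ / cos²φ₁ = 10.09  ⇒  cos φ₁ = cos 36.3° / √10.09 = 0.8059/3.176 = 0.2537.
φ₁ = arccos(0.2537) ≈ 75.3°.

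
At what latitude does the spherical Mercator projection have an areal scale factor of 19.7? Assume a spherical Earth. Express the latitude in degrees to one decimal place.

77.0°

Mercator areal scale is sec²φ.
sec²φ = 19.7  ⇒  cos²φ = 0.05076  ⇒  cos φ = 0.2253.
φ = arccos(0.2253) ≈ 77.0°.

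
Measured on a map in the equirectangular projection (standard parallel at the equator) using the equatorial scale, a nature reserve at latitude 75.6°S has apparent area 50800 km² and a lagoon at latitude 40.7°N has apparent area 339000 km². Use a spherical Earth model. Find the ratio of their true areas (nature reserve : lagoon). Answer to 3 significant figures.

On the plate carrée, areal scale = h·k = 1 × sec φ, so true area = apparent × cos φ.
True area of nature reserve: 50800 × cos(75.6°) = 50800 × 0.2487 = 12630 km².
True area of lagoon: 339000 × cos(40.7°) = 339000 × 0.7581 = 257000 km².
Ratio = 12630 / 257000 ≈ 0.0492.

0.0492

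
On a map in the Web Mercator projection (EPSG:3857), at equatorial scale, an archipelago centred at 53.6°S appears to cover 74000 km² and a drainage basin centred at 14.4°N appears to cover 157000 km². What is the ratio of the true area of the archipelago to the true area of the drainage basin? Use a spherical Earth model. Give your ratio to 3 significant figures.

0.177

Mercator's areal exaggeration is sec²φ; hence true area = (apparent area) · cos²φ.
True area of archipelago: 74000 × cos²(53.6°) = 74000 × 0.3521 = 26060 km².
True area of drainage basin: 157000 × cos²(14.4°) = 157000 × 0.9382 = 147300 km².
Ratio = 26060 / 147300 ≈ 0.177.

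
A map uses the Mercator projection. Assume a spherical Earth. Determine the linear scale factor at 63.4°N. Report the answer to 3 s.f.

2.23

The Mercator projection is conformal; its linear scale factor is the same in every direction and equals sec φ = 1/cos φ.
k = 1/cos 63.4° = 1/0.4478 = 2.233.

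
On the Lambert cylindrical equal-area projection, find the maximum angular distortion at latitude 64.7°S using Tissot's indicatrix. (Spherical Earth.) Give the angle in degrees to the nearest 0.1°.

The Lambert cylindrical equal-area projection is the cylindrical equal-area projection with its standard parallel at the equator (φ₀ = 0). Cylindrical equal-area (φ₀ = 0°): h = cos φ / cos 0° along meridians, k = cos 0° / cos φ along parallels; h·k = 1.
At 64.7°: h = 0.4274, k = 2.340; principal scales a = 2.340, b = 0.4274.
sin(ω/2) = (a − b)/(a + b) = 1.913/2.767 = 0.6911, so ω = 2 arcsin(0.6911) ≈ 87.4°.

87.4°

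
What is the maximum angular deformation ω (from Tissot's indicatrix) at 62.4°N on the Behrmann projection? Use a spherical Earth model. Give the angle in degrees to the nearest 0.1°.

The Behrmann projection is cylindrical equal-area with φ₀ = 30°. A cylindrical equal-area projection with standard parallel φ₀ has meridian scale h = cos φ / cos φ₀ and parallel scale k = cos φ₀ / cos φ (so areas are preserved, h·k = 1).
At 62.4°: h = 0.5350, k = 1.869; principal scales a = 1.869, b = 0.5350.
sin(ω/2) = (a − b)/(a + b) = 1.334/2.404 = 0.5550, so ω = 2 arcsin(0.5550) ≈ 67.4°.

67.4°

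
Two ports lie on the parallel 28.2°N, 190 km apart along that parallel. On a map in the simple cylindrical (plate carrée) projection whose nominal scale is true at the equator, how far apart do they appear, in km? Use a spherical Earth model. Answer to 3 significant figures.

For the equirectangular projection with φ₀ = 0 (plate carrée), h = 1 along meridians and k = sec φ along parallels.
Along the parallel, k = sec 28.2° = 1/0.8813 = 1.135.
Map distance = 190 × 1.135 ≈ 216 km.

216 km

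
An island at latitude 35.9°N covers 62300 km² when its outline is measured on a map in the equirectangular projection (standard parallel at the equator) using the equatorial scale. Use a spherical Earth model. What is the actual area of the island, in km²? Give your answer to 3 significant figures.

50500 km²

For the equirectangular projection with φ₀ = 0 (plate carrée), h = 1 along meridians and k = sec φ along parallels.
Areal scale = h·k = 1 × sec φ; at 35.9°, h = 1.000, k = 1.235, so h·k = 1.235.
True area = apparent / (areal scale) = 62300 / 1.235 ≈ 50500 km².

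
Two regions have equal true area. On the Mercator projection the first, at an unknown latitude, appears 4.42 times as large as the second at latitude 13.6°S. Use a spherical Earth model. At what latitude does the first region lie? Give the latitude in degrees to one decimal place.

For equal true areas on Mercator, apparent areas scale as sec²φ, so the ratio is cos²φ₂ / cos²φ₁.
cos²φ₂ / cos²φ₁ = 4.42  ⇒  cos φ₁ = cos 13.6° / √4.42 = 0.9720/2.102 = 0.4623.
φ₁ = arccos(0.4623) ≈ 62.5°.

62.5°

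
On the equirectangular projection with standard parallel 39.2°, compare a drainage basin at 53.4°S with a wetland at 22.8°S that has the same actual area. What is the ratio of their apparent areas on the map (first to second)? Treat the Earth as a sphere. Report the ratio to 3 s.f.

1.55

The equidistant cylindrical projection with φ₀ = 39.2° has h = 1 (meridians true) and k = cos φ₀ / cos φ along parallels.
Areal scale at 53.4°: h·k = 1.000 × 1.300 = 1.300.
Areal scale at 22.8°: h·k = 1.000 × 0.8406 = 0.8406.
Ratio = 1.300/0.8406 ≈ 1.55.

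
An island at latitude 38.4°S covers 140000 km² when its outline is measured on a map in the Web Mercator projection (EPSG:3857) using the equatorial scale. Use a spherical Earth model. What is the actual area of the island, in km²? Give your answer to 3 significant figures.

86000 km²

Mercator is conformal, so the point scale is isotropic: h = k = sec φ = 1/cos φ.
Areal scale = k² = sec²φ = 1/cos²(38.4°) = 1/0.7837² = 1.628.
True area = apparent / (areal scale) = 140000 / 1.628 ≈ 86000 km².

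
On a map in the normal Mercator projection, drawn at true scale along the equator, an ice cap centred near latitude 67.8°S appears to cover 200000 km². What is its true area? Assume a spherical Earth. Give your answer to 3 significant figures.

The Mercator projection is conformal; its linear scale factor is the same in every direction and equals sec φ = 1/cos φ.
Areal scale = k² = sec²φ = 1/cos²(67.8°) = 1/0.3778² = 7.005.
True area = apparent / (areal scale) = 200000 / 7.005 ≈ 28600 km².

28600 km²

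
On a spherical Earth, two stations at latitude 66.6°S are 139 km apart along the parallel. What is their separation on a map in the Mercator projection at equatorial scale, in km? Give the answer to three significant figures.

350 km

Mercator is conformal, so the point scale is isotropic: h = k = sec φ = 1/cos φ.
Along the parallel, k = sec 66.6° = 1/0.3971 = 2.518.
Map distance = 139 × 2.518 ≈ 350 km.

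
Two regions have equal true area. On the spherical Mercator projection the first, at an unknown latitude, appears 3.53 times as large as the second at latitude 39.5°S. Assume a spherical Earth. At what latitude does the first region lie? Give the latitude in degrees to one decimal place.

Mercator areal scale is sec²φ, so apparent-area ratio = sec²φ₁ / sec²φ₂ = cos²φ₂ / cos²φ₁.
cos²φ₂ / cos²φ₁ = 3.53  ⇒  cos φ₁ = cos 39.5° / √3.53 = 0.7716/1.879 = 0.4107.
φ₁ = arccos(0.4107) ≈ 65.8°.

65.8°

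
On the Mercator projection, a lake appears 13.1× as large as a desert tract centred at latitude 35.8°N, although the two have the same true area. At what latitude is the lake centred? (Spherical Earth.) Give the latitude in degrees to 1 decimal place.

For equal true areas on Mercator, apparent areas scale as sec²φ, so the ratio is cos²φ₂ / cos²φ₁.
cos²φ₂ / cos²φ₁ = 13.1  ⇒  cos φ₁ = cos 35.8° / √13.1 = 0.8111/3.619 = 0.2241.
φ₁ = arccos(0.2241) ≈ 77.1°.

77.1°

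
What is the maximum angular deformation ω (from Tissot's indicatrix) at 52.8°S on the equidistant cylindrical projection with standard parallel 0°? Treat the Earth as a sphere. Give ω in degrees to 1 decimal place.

In the plate carrée (x = Rλ, y = Rφ), meridians are true-scale (h = 1) and parallels are stretched by k = sec φ.
At 52.8°: h = 1.000, k = 1.654; principal scales a = 1.654, b = 1.000.
sin(ω/2) = (a − b)/(a + b) = 0.6540/2.654 = 0.2464, so ω = 2 arcsin(0.2464) ≈ 28.5°.

28.5°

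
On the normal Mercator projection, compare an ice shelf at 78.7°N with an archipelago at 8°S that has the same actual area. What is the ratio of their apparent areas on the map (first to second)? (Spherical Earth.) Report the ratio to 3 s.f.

Mercator is conformal with k = sec φ, so areal scale = k² = sec²φ.
At 78.7°: sec²(78.7°) = 1/0.1959² = 26.05.
At 8°: sec²(8°) = 1/0.9903² = 1.020.
Ratio = 26.05/1.020 = cos²(8°)/cos²(78.7°) ≈ 25.5.

25.5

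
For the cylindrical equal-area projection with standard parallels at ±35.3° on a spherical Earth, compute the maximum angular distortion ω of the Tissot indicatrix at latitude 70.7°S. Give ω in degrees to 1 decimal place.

91.8°

Cylindrical equal-area (φ₀ = 35.3°): h = cos φ / cos 35.3° along meridians, k = cos 35.3° / cos φ along parallels; h·k = 1.
At 70.7°: h = 0.4050, k = 2.469; principal scales a = 2.469, b = 0.4050.
sin(ω/2) = (a − b)/(a + b) = 2.064/2.874 = 0.7182, so ω = 2 arcsin(0.7182) ≈ 91.8°.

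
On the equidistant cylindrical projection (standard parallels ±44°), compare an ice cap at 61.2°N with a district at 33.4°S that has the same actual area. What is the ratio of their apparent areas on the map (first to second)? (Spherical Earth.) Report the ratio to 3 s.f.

1.73

With standard parallel φ₀ = 44°, the equirectangular projection gives x = Rλ cos φ₀, y = Rφ, so h = 1 and k = cos 44° / cos φ.
Areal scale at 61.2°: h·k = 1.000 × 1.493 = 1.493.
Areal scale at 33.4°: h·k = 1.000 × 0.8616 = 0.8616.
Ratio = 1.493/0.8616 ≈ 1.73.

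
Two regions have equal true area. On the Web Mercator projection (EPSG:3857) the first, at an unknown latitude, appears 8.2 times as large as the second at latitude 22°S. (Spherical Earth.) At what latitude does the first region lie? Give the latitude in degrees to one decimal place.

For equal true areas on Mercator, apparent areas scale as sec²φ, so the ratio is cos²φ₂ / cos²φ₁.
cos²φ₂ / cos²φ₁ = 8.2  ⇒  cos φ₁ = cos 22° / √8.2 = 0.9272/2.864 = 0.3238.
φ₁ = arccos(0.3238) ≈ 71.1°.

71.1°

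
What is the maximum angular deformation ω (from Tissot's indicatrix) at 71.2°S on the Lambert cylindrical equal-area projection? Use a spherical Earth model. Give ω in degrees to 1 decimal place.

The Lambert cylindrical equal-area projection is the cylindrical equal-area projection with its standard parallel at the equator (φ₀ = 0). Cylindrical equal-area (φ₀ = 0°): h = cos φ / cos 0° along meridians, k = cos 0° / cos φ along parallels; h·k = 1.
At 71.2°: h = 0.3223, k = 3.103; principal scales a = 3.103, b = 0.3223.
sin(ω/2) = (a − b)/(a + b) = 2.781/3.425 = 0.8118, so ω = 2 arcsin(0.8118) ≈ 108.6°.

108.6°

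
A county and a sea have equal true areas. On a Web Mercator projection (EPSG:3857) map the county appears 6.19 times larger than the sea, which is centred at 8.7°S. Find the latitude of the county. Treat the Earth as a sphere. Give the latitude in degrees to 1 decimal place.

On Mercator, (apparent₁)/(apparent₂) = sec²φ₁ / sec²φ₂ when true areas are equal.
cos²φ₂ / cos²φ₁ = 6.19  ⇒  cos φ₁ = cos 8.7° / √6.19 = 0.9885/2.488 = 0.3973.
φ₁ = arccos(0.3973) ≈ 66.6°.

66.6°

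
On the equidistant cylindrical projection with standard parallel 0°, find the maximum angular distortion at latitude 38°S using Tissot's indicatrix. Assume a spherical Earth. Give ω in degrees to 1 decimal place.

13.6°

For the equirectangular projection with φ₀ = 0 (plate carrée), h = 1 along meridians and k = sec φ along parallels.
At 38°: h = 1.000, k = 1.269; principal scales a = 1.269, b = 1.000.
sin(ω/2) = (a − b)/(a + b) = 0.2690/2.269 = 0.1186, so ω = 2 arcsin(0.1186) ≈ 13.6°.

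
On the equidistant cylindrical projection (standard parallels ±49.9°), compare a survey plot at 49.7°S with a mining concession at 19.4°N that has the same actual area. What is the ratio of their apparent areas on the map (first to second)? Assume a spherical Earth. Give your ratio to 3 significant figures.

In the equirectangular projection with standard parallel φ₀ = 49.9° (x = Rλ cos φ₀, y = Rφ), meridians are true-scale (h = 1) and the parallel scale is k = cos φ₀ / cos φ.
Areal scale at 49.7°: h·k = 1.000 × 0.9959 = 0.9959.
Areal scale at 19.4°: h·k = 1.000 × 0.6829 = 0.6829.
Ratio = 0.9959/0.6829 ≈ 1.46.

1.46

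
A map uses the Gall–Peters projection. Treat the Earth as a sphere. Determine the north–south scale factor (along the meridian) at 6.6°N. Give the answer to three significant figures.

1.40

Gall–Peters is a cylindrical equal-area projection with standard parallels at ±45°. A cylindrical equal-area projection with standard parallel φ₀ has meridian scale h = cos φ / cos φ₀ and parallel scale k = cos φ₀ / cos φ (so areas are preserved, h·k = 1).
h = cos 6.6° / cos 45° = 0.9934/0.7071 = 1.405.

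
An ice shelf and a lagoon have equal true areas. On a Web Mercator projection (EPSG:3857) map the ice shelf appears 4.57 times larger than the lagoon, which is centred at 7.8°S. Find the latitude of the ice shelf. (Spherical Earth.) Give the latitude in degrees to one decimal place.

Mercator areal scale is sec²φ, so apparent-area ratio = sec²φ₁ / sec²φ₂ = cos²φ₂ / cos²φ₁.
cos²φ₂ / cos²φ₁ = 4.57  ⇒  cos φ₁ = cos 7.8° / √4.57 = 0.9907/2.138 = 0.4635.
φ₁ = arccos(0.4635) ≈ 62.4°.

62.4°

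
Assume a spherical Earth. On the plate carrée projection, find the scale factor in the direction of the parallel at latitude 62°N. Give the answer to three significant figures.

2.13

For the equirectangular projection with φ₀ = 0 (plate carrée), h = 1 along meridians and k = sec φ along parallels.
k = 1/cos 62° = 1/0.4695 = 2.130.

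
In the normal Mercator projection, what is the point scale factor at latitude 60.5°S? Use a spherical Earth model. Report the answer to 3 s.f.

The Mercator projection is conformal; its linear scale factor is the same in every direction and equals sec φ = 1/cos φ.
k = 1/cos 60.5° = 1/0.4924 = 2.031.

2.03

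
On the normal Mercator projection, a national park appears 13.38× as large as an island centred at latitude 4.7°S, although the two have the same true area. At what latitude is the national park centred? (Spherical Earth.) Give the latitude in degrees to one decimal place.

For equal true areas on Mercator, apparent areas scale as sec²φ, so the ratio is cos²φ₂ / cos²φ₁.
cos²φ₂ / cos²φ₁ = 13.38  ⇒  cos φ₁ = cos 4.7° / √13.38 = 0.9966/3.658 = 0.2725.
φ₁ = arccos(0.2725) ≈ 74.2°.

74.2°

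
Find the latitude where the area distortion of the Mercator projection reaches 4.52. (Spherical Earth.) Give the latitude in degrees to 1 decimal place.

61.9°

Mercator areal scale is sec²φ.
sec²φ = 4.52  ⇒  cos²φ = 0.2212  ⇒  cos φ = 0.4704.
φ = arccos(0.4704) ≈ 61.9°.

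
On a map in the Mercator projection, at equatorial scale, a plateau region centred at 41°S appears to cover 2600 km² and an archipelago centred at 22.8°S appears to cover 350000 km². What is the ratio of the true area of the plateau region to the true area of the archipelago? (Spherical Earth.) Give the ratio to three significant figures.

Mercator's areal exaggeration is sec²φ; hence true area = (apparent area) · cos²φ.
True area of plateau region: 2600 × cos²(41°) = 2600 × 0.5696 = 1481 km².
True area of archipelago: 350000 × cos²(22.8°) = 350000 × 0.8498 = 297400 km².
Ratio = 1481 / 297400 ≈ 0.00498.

0.00498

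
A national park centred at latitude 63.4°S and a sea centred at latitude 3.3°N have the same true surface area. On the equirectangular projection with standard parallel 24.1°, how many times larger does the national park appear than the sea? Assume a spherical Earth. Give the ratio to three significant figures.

In the equirectangular projection with standard parallel φ₀ = 24.1° (x = Rλ cos φ₀, y = Rφ), meridians are true-scale (h = 1) and the parallel scale is k = cos φ₀ / cos φ.
Areal scale at 63.4°: h·k = 1.000 × 2.039 = 2.039.
Areal scale at 3.3°: h·k = 1.000 × 0.9144 = 0.9144.
Ratio = 2.039/0.9144 ≈ 2.23.

2.23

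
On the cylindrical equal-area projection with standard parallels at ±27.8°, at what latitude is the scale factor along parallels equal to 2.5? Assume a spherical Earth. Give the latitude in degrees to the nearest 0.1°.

69.3°

Cylindrical equal-area (φ₀ = 27.8°): h = cos φ / cos 27.8° along meridians, k = cos 27.8° / cos φ along parallels; h·k = 1.
k = cos φ₀ / cos φ = 2.5  ⇒  cos φ = cos 27.8° / 2.5 = 0.3538.
φ = arccos(0.3538) ≈ 69.3°.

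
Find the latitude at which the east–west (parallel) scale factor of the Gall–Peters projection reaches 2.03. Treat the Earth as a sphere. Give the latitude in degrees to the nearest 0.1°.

69.6°

Gall–Peters is a cylindrical equal-area projection with standard parallels at ±45°. For cylindrical equal-area with standard parallel φ₀, h = cos φ / cos φ₀ and k = cos φ₀ / cos φ, so h·k = 1.
k = cos φ₀ / cos φ = 2.03  ⇒  cos φ = cos 45° / 2.03 = 0.3483.
φ = arccos(0.3483) ≈ 69.6°.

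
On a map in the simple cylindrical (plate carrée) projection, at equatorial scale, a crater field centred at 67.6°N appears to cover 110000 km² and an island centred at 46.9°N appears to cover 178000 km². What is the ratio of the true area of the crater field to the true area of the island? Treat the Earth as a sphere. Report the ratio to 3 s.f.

0.345

Plate carrée has h = 1 and k = sec φ, giving areal scale sec φ; true area = (apparent area) · cos φ.
True area of crater field: 110000 × cos(67.6°) = 110000 × 0.3811 = 41920 km².
True area of island: 178000 × cos(46.9°) = 178000 × 0.6833 = 121600 km².
Ratio = 41920 / 121600 ≈ 0.345.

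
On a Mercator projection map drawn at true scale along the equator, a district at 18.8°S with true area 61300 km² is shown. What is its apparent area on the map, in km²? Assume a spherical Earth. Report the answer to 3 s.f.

68400 km²

The Mercator projection is conformal; its linear scale factor is the same in every direction and equals sec φ = 1/cos φ.
Areal scale = k² = sec²φ = 1/cos²(18.8°) = 1/0.9466² = 1.116.
Apparent area = 61300 × 1.116 ≈ 68400 km².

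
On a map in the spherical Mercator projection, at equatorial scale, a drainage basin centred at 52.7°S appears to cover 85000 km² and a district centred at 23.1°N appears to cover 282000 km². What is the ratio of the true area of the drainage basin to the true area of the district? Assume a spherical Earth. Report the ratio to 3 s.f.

0.131

Mercator's areal exaggeration is sec²φ; hence true area = (apparent area) · cos²φ.
True area of drainage basin: 85000 × cos²(52.7°) = 85000 × 0.3672 = 31210 km².
True area of district: 282000 × cos²(23.1°) = 282000 × 0.8461 = 238600 km².
Ratio = 31210 / 238600 ≈ 0.131.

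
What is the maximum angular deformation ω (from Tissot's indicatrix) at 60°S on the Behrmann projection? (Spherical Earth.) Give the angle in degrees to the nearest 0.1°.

60.0°

The Behrmann projection is cylindrical equal-area with φ₀ = 30°. For cylindrical equal-area with standard parallel φ₀, h = cos φ / cos φ₀ and k = cos φ₀ / cos φ, so h·k = 1.
At 60°: h = 0.5774, k = 1.732; principal scales a = 1.732, b = 0.5774.
sin(ω/2) = (a − b)/(a + b) = 1.155/2.309 = 0.5000, so ω = 2 arcsin(0.5000) ≈ 60.0°.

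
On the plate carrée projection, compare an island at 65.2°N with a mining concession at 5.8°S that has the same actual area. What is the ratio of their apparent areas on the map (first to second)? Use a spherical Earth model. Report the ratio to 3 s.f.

For the equirectangular projection with φ₀ = 0 (plate carrée), h = 1 along meridians and k = sec φ along parallels.
Areal scale at 65.2°: h·k = 1.000 × 2.384 = 2.384.
Areal scale at 5.8°: h·k = 1.000 × 1.005 = 1.005.
Ratio = 2.384/1.005 ≈ 2.37.

2.37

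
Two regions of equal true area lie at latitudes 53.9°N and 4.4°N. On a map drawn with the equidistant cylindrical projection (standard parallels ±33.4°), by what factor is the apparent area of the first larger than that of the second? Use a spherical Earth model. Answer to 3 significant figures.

The equidistant cylindrical projection with φ₀ = 33.4° has h = 1 (meridians true) and k = cos φ₀ / cos φ along parallels.
Areal scale at 53.9°: h·k = 1.000 × 1.417 = 1.417.
Areal scale at 4.4°: h·k = 1.000 × 0.8373 = 0.8373.
Ratio = 1.417/0.8373 ≈ 1.69.

1.69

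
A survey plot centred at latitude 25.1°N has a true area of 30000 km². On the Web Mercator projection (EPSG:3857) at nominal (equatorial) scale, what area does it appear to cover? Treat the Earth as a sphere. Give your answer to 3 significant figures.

36600 km²

The Mercator projection is conformal; its linear scale factor is the same in every direction and equals sec φ = 1/cos φ.
Areal scale = k² = sec²φ = 1/cos²(25.1°) = 1/0.9056² = 1.219.
Apparent area = 30000 × 1.219 ≈ 36600 km².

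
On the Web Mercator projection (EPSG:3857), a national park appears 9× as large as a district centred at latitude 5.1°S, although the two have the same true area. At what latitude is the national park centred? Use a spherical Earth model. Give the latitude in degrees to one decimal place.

70.6°

On Mercator, (apparent₁)/(apparent₂) = sec²φ₁ / sec²φ₂ when true areas are equal.
cos²φ₂ / cos²φ₁ = 9  ⇒  cos φ₁ = cos 5.1° / √9 = 0.9960/3.000 = 0.3320.
φ₁ = arccos(0.3320) ≈ 70.6°.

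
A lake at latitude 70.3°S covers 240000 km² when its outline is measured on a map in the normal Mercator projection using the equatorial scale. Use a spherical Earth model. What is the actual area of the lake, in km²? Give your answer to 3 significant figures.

27300 km²

Mercator is conformal, so the point scale is isotropic: h = k = sec φ = 1/cos φ.
Areal scale = k² = sec²φ = 1/cos²(70.3°) = 1/0.3371² = 8.800.
True area = apparent / (areal scale) = 240000 / 8.800 ≈ 27300 km².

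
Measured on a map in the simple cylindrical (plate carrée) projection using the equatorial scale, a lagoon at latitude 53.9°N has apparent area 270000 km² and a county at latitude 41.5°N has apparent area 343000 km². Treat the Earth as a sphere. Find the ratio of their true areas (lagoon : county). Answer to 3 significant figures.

Plate carrée has h = 1 and k = sec φ, giving areal scale sec φ; true area = (apparent area) · cos φ.
True area of lagoon: 270000 × cos(53.9°) = 270000 × 0.5892 = 159100 km².
True area of county: 343000 × cos(41.5°) = 343000 × 0.7490 = 256900 km².
Ratio = 159100 / 256900 ≈ 0.619.

0.619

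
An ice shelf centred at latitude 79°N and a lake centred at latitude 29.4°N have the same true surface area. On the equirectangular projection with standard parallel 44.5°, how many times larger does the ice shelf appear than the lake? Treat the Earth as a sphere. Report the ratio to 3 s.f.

4.57

In the equirectangular projection with standard parallel φ₀ = 44.5° (x = Rλ cos φ₀, y = Rφ), meridians are true-scale (h = 1) and the parallel scale is k = cos φ₀ / cos φ.
Areal scale at 79°: h·k = 1.000 × 3.738 = 3.738.
Areal scale at 29.4°: h·k = 1.000 × 0.8187 = 0.8187.
Ratio = 3.738/0.8187 ≈ 4.57.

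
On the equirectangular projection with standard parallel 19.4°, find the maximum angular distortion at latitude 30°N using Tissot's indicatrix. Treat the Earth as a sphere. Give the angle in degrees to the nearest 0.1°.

4.9°

The equidistant cylindrical projection with φ₀ = 19.4° has h = 1 (meridians true) and k = cos φ₀ / cos φ along parallels.
At 30°: h = 1.000, k = 1.089; principal scales a = 1.089, b = 1.000.
sin(ω/2) = (a − b)/(a + b) = 0.08914/2.089 = 0.04267, so ω = 2 arcsin(0.04267) ≈ 4.9°.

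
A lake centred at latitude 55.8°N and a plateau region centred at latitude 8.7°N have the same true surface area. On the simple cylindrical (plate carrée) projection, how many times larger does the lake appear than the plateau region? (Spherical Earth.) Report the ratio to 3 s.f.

1.76

In the plate carrée (x = Rλ, y = Rφ), meridians are true-scale (h = 1) and parallels are stretched by k = sec φ.
Areal scale at 55.8°: h·k = 1.000 × 1.779 = 1.779.
Areal scale at 8.7°: h·k = 1.000 × 1.012 = 1.012.
Ratio = 1.779/1.012 ≈ 1.76.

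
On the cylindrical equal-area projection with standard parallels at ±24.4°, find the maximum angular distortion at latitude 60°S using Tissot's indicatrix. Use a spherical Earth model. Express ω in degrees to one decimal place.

For cylindrical equal-area with standard parallel φ₀, h = cos φ / cos φ₀ and k = cos φ₀ / cos φ, so h·k = 1.
At 60°: h = 0.5490, k = 1.821; principal scales a = 1.821, b = 0.5490.
sin(ω/2) = (a − b)/(a + b) = 1.272/2.370 = 0.5368, so ω = 2 arcsin(0.5368) ≈ 64.9°.

64.9°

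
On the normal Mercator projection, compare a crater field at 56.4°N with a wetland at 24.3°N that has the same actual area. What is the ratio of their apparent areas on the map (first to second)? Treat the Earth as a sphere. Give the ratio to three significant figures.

2.71

On Mercator, area is exaggerated by sec²φ = 1/cos²φ.
At 56.4°: sec²(56.4°) = 1/0.5534² = 3.265.
At 24.3°: sec²(24.3°) = 1/0.9114² = 1.204.
Ratio = 3.265/1.204 = cos²(24.3°)/cos²(56.4°) ≈ 2.71.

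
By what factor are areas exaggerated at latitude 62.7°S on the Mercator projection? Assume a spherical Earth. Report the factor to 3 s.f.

4.75

The Mercator projection is conformal; its linear scale factor is the same in every direction and equals sec φ = 1/cos φ.
Areal scale = k² = sec²φ = 1/cos²(62.7°) = 1/0.4586² = 4.754.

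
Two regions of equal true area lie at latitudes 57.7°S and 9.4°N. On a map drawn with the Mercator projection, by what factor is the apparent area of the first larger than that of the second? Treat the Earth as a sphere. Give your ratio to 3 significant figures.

3.41

Mercator is conformal with k = sec φ, so areal scale = k² = sec²φ.
At 57.7°: sec²(57.7°) = 1/0.5344² = 3.502.
At 9.4°: sec²(9.4°) = 1/0.9866² = 1.027.
Ratio = 3.502/1.027 = cos²(9.4°)/cos²(57.7°) ≈ 3.41.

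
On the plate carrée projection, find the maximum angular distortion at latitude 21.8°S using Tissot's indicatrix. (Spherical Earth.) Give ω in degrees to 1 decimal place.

4.3°

Plate carrée maps x = Rλ, y = Rφ. The meridian scale is h = 1 and the parallel scale is k = 1/cos φ = sec φ.
At 21.8°: h = 1.000, k = 1.077; principal scales a = 1.077, b = 1.000.
sin(ω/2) = (a − b)/(a + b) = 0.07702/2.077 = 0.03708, so ω = 2 arcsin(0.03708) ≈ 4.3°.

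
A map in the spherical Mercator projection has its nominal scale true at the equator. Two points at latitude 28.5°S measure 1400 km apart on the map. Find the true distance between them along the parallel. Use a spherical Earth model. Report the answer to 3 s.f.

Mercator is conformal, so the point scale is isotropic: h = k = sec φ = 1/cos φ.
Along the parallel at 28.5°, map distances are exaggerated by k = sec 28.5° = 1.138.
True distance = 1400 / 1.138 = 1400 × cos 28.5° ≈ 1230 km.

1230 km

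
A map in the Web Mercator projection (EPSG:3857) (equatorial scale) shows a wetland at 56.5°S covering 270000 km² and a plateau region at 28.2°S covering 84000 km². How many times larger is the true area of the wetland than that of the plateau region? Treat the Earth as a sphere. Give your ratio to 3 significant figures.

On Mercator the areal scale is sec²φ, so true area = apparent × cos²φ.
True area of wetland: 270000 × cos²(56.5°) = 270000 × 0.3046 = 82250 km².
True area of plateau region: 84000 × cos²(28.2°) = 84000 × 0.7767 = 65240 km².
Ratio = 82250 / 65240 ≈ 1.26.

1.26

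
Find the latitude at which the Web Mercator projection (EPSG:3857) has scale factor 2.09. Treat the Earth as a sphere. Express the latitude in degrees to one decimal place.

61.4°

Mercator scale is k = sec φ = 1/cos φ.
1/cos φ = 2.09  ⇒  cos φ = 0.4785  ⇒  φ = arccos(0.4785) ≈ 61.4°.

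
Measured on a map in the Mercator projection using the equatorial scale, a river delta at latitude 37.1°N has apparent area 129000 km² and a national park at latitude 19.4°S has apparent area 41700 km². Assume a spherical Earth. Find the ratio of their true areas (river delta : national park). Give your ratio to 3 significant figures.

Mercator's areal exaggeration is sec²φ; hence true area = (apparent area) · cos²φ.
True area of river delta: 129000 × cos²(37.1°) = 129000 × 0.6361 = 82060 km².
True area of national park: 41700 × cos²(19.4°) = 41700 × 0.8897 = 37100 km².
Ratio = 82060 / 37100 ≈ 2.21.

2.21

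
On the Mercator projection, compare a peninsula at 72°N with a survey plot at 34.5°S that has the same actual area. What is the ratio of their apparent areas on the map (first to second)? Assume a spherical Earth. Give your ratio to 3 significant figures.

7.11

On Mercator, area is exaggerated by sec²φ = 1/cos²φ.
At 72°: sec²(72°) = 1/0.3090² = 10.47.
At 34.5°: sec²(34.5°) = 1/0.8241² = 1.472.
Ratio = 10.47/1.472 = cos²(34.5°)/cos²(72°) ≈ 7.11.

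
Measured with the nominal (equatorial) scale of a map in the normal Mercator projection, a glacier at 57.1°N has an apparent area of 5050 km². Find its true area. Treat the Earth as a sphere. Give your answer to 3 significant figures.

The Mercator projection is conformal; its linear scale factor is the same in every direction and equals sec φ = 1/cos φ.
Areal scale = k² = sec²φ = 1/cos²(57.1°) = 1/0.5432² = 3.389.
True area = apparent / (areal scale) = 5050 / 3.389 ≈ 1490 km².

1490 km²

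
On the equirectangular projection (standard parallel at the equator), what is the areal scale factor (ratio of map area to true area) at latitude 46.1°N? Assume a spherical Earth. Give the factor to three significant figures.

1.44

In the plate carrée (x = Rλ, y = Rφ), meridians are true-scale (h = 1) and parallels are stretched by k = sec φ.
Areal scale = h·k = 1 × sec φ; at 46.1°, h = 1.000, k = 1.442, so h·k = 1.442.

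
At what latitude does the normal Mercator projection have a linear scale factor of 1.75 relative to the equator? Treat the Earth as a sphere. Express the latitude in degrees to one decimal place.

Mercator scale is k = sec φ = 1/cos φ.
1/cos φ = 1.75  ⇒  cos φ = 0.5714  ⇒  φ = arccos(0.5714) ≈ 55.2°.

55.2°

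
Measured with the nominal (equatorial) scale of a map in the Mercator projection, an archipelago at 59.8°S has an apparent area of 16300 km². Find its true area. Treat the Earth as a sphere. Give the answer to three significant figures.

4120 km²

Mercator is conformal, so the point scale is isotropic: h = k = sec φ = 1/cos φ.
Areal scale = k² = sec²φ = 1/cos²(59.8°) = 1/0.5030² = 3.952.
True area = apparent / (areal scale) = 16300 / 3.952 ≈ 4120 km².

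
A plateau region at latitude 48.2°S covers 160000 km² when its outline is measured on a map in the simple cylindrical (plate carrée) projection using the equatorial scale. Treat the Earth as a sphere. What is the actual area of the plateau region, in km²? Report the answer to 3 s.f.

107000 km²

In the plate carrée (x = Rλ, y = Rφ), meridians are true-scale (h = 1) and parallels are stretched by k = sec φ.
Areal scale = h·k = 1 × sec φ; at 48.2°, h = 1.000, k = 1.500, so h·k = 1.500.
True area = apparent / (areal scale) = 160000 / 1.500 ≈ 107000 km².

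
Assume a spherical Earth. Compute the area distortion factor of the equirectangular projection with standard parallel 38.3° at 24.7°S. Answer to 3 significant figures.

With standard parallel φ₀ = 38.3°, the equirectangular projection gives x = Rλ cos φ₀, y = Rφ, so h = 1 and k = cos 38.3° / cos φ.
Areal scale = h·k = 1 × cos φ₀ / cos φ; at 24.7°, h = 1.000, k = 0.8638, so h·k = 0.8638.

0.864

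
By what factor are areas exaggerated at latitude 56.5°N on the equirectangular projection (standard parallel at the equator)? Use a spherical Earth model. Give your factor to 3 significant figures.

1.81

For the equirectangular projection with φ₀ = 0 (plate carrée), h = 1 along meridians and k = sec φ along parallels.
Areal scale = h·k = 1 × sec φ; at 56.5°, h = 1.000, k = 1.812, so h·k = 1.812.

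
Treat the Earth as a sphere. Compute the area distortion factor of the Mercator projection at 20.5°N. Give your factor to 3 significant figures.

For Mercator, h = k = sec φ (a conformal cylindrical projection has a single point scale, 1/cos φ).
Areal scale = k² = sec²φ = 1/cos²(20.5°) = 1/0.9367² = 1.140.

1.14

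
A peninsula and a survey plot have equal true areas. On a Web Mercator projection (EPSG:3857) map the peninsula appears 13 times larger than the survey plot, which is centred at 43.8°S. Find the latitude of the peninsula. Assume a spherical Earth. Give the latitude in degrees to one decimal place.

78.5°

Mercator areal scale is sec²φ, so apparent-area ratio = sec²φ₁ / sec²φ₂ = cos²φ₂ / cos²φ₁.
cos²φ₂ / cos²φ₁ = 13  ⇒  cos φ₁ = cos 43.8° / √13 = 0.7218/3.606 = 0.2002.
φ₁ = arccos(0.2002) ≈ 78.5°.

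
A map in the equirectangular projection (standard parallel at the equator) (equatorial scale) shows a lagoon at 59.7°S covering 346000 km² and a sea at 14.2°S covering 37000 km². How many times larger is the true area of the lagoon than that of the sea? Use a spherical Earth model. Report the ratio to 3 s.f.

On the plate carrée, areal scale = h·k = 1 × sec φ, so true area = apparent × cos φ.
True area of lagoon: 346000 × cos(59.7°) = 346000 × 0.5045 = 174600 km².
True area of sea: 37000 × cos(14.2°) = 37000 × 0.9694 = 35870 km².
Ratio = 174600 / 35870 ≈ 4.87.

4.87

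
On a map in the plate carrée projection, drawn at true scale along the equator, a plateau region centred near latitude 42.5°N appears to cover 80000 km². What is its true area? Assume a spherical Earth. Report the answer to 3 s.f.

59000 km²

Plate carrée maps x = Rλ, y = Rφ. The meridian scale is h = 1 and the parallel scale is k = 1/cos φ = sec φ.
Areal scale = h·k = 1 × sec φ; at 42.5°, h = 1.000, k = 1.356, so h·k = 1.356.
True area = apparent / (areal scale) = 80000 / 1.356 ≈ 59000 km².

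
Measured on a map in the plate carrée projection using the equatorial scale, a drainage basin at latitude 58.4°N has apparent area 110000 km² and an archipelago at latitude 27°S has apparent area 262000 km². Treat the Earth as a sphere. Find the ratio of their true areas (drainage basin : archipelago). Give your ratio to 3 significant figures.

Plate carrée has h = 1 and k = sec φ, giving areal scale sec φ; true area = (apparent area) · cos φ.
True area of drainage basin: 110000 × cos(58.4°) = 110000 × 0.5240 = 57640 km².
True area of archipelago: 262000 × cos(27°) = 262000 × 0.8910 = 233400 km².
Ratio = 57640 / 233400 ≈ 0.247.

0.247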